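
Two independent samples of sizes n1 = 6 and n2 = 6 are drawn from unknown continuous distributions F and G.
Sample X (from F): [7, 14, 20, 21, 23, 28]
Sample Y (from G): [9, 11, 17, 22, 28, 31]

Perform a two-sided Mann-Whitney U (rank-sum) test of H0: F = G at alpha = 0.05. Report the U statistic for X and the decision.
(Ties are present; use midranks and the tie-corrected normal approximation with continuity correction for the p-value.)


Step 1: Combine and sort all 12 observations; assign midranks.
sorted (value, group): (7,X), (9,Y), (11,Y), (14,X), (17,Y), (20,X), (21,X), (22,Y), (23,X), (28,X), (28,Y), (31,Y)
ranks: 7->1, 9->2, 11->3, 14->4, 17->5, 20->6, 21->7, 22->8, 23->9, 28->10.5, 28->10.5, 31->12
Step 2: Rank sum for X: R1 = 1 + 4 + 6 + 7 + 9 + 10.5 = 37.5.
Step 3: U_X = R1 - n1(n1+1)/2 = 37.5 - 6*7/2 = 37.5 - 21 = 16.5.
       U_Y = n1*n2 - U_X = 36 - 16.5 = 19.5.
Step 4: Ties are present, so use the tie-corrected normal approximation (with continuity correction) for the p-value.
Step 5: p-value = 0.872559; compare to alpha = 0.05. fail to reject H0.

U_X = 16.5, p = 0.872559, fail to reject H0 at alpha = 0.05.


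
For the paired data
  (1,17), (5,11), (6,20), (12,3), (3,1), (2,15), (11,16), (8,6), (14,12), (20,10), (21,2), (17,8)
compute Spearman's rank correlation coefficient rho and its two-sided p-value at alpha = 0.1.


Step 1: Rank x and y separately (midranks; no ties here).
rank(x): 1->1, 5->4, 6->5, 12->8, 3->3, 2->2, 11->7, 8->6, 14->9, 20->11, 21->12, 17->10
rank(y): 17->11, 11->7, 20->12, 3->3, 1->1, 15->9, 16->10, 6->4, 12->8, 10->6, 2->2, 8->5
Step 2: d_i = R_x(i) - R_y(i); compute d_i^2.
  (1-11)^2=100, (4-7)^2=9, (5-12)^2=49, (8-3)^2=25, (3-1)^2=4, (2-9)^2=49, (7-10)^2=9, (6-4)^2=4, (9-8)^2=1, (11-6)^2=25, (12-2)^2=100, (10-5)^2=25
sum(d^2) = 400.
Step 3: rho = 1 - 6*400 / (12*(12^2 - 1)) = 1 - 2400/1716 = -0.398601.
Step 4: Under H0, t = rho * sqrt((n-2)/(1-rho^2)) = -1.3744 ~ t(10).
Step 5: Two-sided p-value from the t-distribution with 10 df = 0.199335.
Step 6: alpha = 0.1. fail to reject H0.

rho = -0.3986, p = 0.199335, fail to reject H0 at alpha = 0.1.


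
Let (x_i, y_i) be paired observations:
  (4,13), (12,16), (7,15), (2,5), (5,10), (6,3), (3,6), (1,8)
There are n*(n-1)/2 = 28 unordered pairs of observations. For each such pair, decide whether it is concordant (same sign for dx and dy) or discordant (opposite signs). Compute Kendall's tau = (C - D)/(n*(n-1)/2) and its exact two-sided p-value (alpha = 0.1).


Step 1: Enumerate the 28 unordered pairs (i,j) with i<j and classify each by sign(x_j-x_i) * sign(y_j-y_i).
  (1,2):dx=+8,dy=+3->C; (1,3):dx=+3,dy=+2->C; (1,4):dx=-2,dy=-8->C; (1,5):dx=+1,dy=-3->D
  (1,6):dx=+2,dy=-10->D; (1,7):dx=-1,dy=-7->C; (1,8):dx=-3,dy=-5->C; (2,3):dx=-5,dy=-1->C
  (2,4):dx=-10,dy=-11->C; (2,5):dx=-7,dy=-6->C; (2,6):dx=-6,dy=-13->C; (2,7):dx=-9,dy=-10->C
  (2,8):dx=-11,dy=-8->C; (3,4):dx=-5,dy=-10->C; (3,5):dx=-2,dy=-5->C; (3,6):dx=-1,dy=-12->C
  (3,7):dx=-4,dy=-9->C; (3,8):dx=-6,dy=-7->C; (4,5):dx=+3,dy=+5->C; (4,6):dx=+4,dy=-2->D
  (4,7):dx=+1,dy=+1->C; (4,8):dx=-1,dy=+3->D; (5,6):dx=+1,dy=-7->D; (5,7):dx=-2,dy=-4->C
  (5,8):dx=-4,dy=-2->C; (6,7):dx=-3,dy=+3->D; (6,8):dx=-5,dy=+5->D; (7,8):dx=-2,dy=+2->D
Step 2: C = 20, D = 8, total pairs = 28.
Step 3: tau = (C - D)/(n(n-1)/2) = (20 - 8)/28 = 0.428571.
Step 4: Exact two-sided p-value (enumerate n! = 40320 permutations of y under H0): p = 0.178869.
Step 5: alpha = 0.1. fail to reject H0.

tau_b = 0.4286 (C=20, D=8), p = 0.178869, fail to reject H0.


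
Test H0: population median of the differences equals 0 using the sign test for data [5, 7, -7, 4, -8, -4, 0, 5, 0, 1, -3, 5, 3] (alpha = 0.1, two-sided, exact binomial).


Step 1: Discard zero differences. Original n = 13; n_eff = number of nonzero differences = 11.
Nonzero differences (with sign): +5, +7, -7, +4, -8, -4, +5, +1, -3, +5, +3
Step 2: Count signs: positive = 7, negative = 4.
Step 3: Under H0: P(positive) = 0.5, so the number of positives S ~ Bin(11, 0.5).
Step 4: Two-sided exact p-value = sum of Bin(11,0.5) probabilities at or below the observed probability = 0.548828.
Step 5: alpha = 0.1. fail to reject H0.

n_eff = 11, pos = 7, neg = 4, p = 0.548828, fail to reject H0.


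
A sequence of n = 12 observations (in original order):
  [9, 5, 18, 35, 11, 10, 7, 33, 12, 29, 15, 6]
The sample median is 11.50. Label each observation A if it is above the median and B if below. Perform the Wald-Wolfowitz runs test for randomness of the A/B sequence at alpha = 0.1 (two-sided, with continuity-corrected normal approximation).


Step 1: Compute median = 11.50; label A = above, B = below.
Labels in order: BBAABBBAAAAB  (n_A = 6, n_B = 6)
Step 2: Count runs R = 5.
Step 3: Under H0 (random ordering), E[R] = 2*n_A*n_B/(n_A+n_B) + 1 = 2*6*6/12 + 1 = 7.0000.
        Var[R] = 2*n_A*n_B*(2*n_A*n_B - n_A - n_B) / ((n_A+n_B)^2 * (n_A+n_B-1)) = 4320/1584 = 2.7273.
        SD[R] = 1.6514.
Step 4: Continuity-corrected z = (R + 0.5 - E[R]) / SD[R] = (5 + 0.5 - 7.0000) / 1.6514 = -0.9083.
Step 5: Two-sided p-value via normal approximation = 2*(1 - Phi(|z|)) = 0.363722.
Step 6: alpha = 0.1. fail to reject H0.

R = 5, z = -0.9083, p = 0.363722, fail to reject H0.


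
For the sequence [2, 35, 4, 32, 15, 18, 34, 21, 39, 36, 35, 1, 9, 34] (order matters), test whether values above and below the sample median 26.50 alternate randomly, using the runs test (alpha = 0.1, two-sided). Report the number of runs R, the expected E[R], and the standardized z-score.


Step 1: Compute median = 26.50; label A = above, B = below.
Labels in order: BABABBABAAABBA  (n_A = 7, n_B = 7)
Step 2: Count runs R = 10.
Step 3: Under H0 (random ordering), E[R] = 2*n_A*n_B/(n_A+n_B) + 1 = 2*7*7/14 + 1 = 8.0000.
        Var[R] = 2*n_A*n_B*(2*n_A*n_B - n_A - n_B) / ((n_A+n_B)^2 * (n_A+n_B-1)) = 8232/2548 = 3.2308.
        SD[R] = 1.7974.
Step 4: Continuity-corrected z = (R - 0.5 - E[R]) / SD[R] = (10 - 0.5 - 8.0000) / 1.7974 = 0.8345.
Step 5: Two-sided p-value via normal approximation = 2*(1 - Phi(|z|)) = 0.403986.
Step 6: alpha = 0.1. fail to reject H0.

R = 10, z = 0.8345, p = 0.403986, fail to reject H0.


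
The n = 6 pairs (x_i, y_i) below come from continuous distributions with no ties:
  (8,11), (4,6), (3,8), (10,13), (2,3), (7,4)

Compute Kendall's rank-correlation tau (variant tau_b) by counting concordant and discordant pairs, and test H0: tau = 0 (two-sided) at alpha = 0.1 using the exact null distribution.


Step 1: Enumerate the 15 unordered pairs (i,j) with i<j and classify each by sign(x_j-x_i) * sign(y_j-y_i).
  (1,2):dx=-4,dy=-5->C; (1,3):dx=-5,dy=-3->C; (1,4):dx=+2,dy=+2->C; (1,5):dx=-6,dy=-8->C
  (1,6):dx=-1,dy=-7->C; (2,3):dx=-1,dy=+2->D; (2,4):dx=+6,dy=+7->C; (2,5):dx=-2,dy=-3->C
  (2,6):dx=+3,dy=-2->D; (3,4):dx=+7,dy=+5->C; (3,5):dx=-1,dy=-5->C; (3,6):dx=+4,dy=-4->D
  (4,5):dx=-8,dy=-10->C; (4,6):dx=-3,dy=-9->C; (5,6):dx=+5,dy=+1->C
Step 2: C = 12, D = 3, total pairs = 15.
Step 3: tau = (C - D)/(n(n-1)/2) = (12 - 3)/15 = 0.600000.
Step 4: Exact two-sided p-value (enumerate n! = 720 permutations of y under H0): p = 0.136111.
Step 5: alpha = 0.1. fail to reject H0.

tau_b = 0.6000 (C=12, D=3), p = 0.136111, fail to reject H0.


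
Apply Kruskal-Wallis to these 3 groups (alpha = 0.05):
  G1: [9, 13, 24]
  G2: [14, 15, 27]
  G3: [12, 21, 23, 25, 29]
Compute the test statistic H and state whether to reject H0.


Step 1: Combine all N = 11 observations and assign midranks.
sorted (value, group, rank): (9,G1,1), (12,G3,2), (13,G1,3), (14,G2,4), (15,G2,5), (21,G3,6), (23,G3,7), (24,G1,8), (25,G3,9), (27,G2,10), (29,G3,11)
Step 2: Sum ranks within each group.
R_1 = 12 (n_1 = 3)
R_2 = 19 (n_2 = 3)
R_3 = 35 (n_3 = 5)
Step 3: H = 12/(N(N+1)) * sum(R_i^2/n_i) - 3(N+1)
     = 12/(11*12) * (12^2/3 + 19^2/3 + 35^2/5) - 3*12
     = 0.090909 * 413.333 - 36
     = 1.575758.
Step 4: No ties, so H is used without correction.
Step 5: Under H0, H ~ chi^2(2); p-value = 0.454809.
Step 6: alpha = 0.05. fail to reject H0.

H = 1.5758, df = 2, p = 0.454809, fail to reject H0.


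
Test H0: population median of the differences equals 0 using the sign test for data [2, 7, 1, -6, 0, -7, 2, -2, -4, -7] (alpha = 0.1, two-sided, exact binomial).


Step 1: Discard zero differences. Original n = 10; n_eff = number of nonzero differences = 9.
Nonzero differences (with sign): +2, +7, +1, -6, -7, +2, -2, -4, -7
Step 2: Count signs: positive = 4, negative = 5.
Step 3: Under H0: P(positive) = 0.5, so the number of positives S ~ Bin(9, 0.5).
Step 4: Two-sided exact p-value = sum of Bin(9,0.5) probabilities at or below the observed probability = 1.000000.
Step 5: alpha = 0.1. fail to reject H0.

n_eff = 9, pos = 4, neg = 5, p = 1.000000, fail to reject H0.


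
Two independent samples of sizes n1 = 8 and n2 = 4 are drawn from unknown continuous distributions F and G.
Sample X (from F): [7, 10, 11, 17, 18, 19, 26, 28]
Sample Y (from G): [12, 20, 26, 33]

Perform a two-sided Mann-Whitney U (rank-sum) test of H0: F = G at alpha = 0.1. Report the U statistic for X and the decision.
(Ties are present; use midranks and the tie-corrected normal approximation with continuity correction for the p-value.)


Step 1: Combine and sort all 12 observations; assign midranks.
sorted (value, group): (7,X), (10,X), (11,X), (12,Y), (17,X), (18,X), (19,X), (20,Y), (26,X), (26,Y), (28,X), (33,Y)
ranks: 7->1, 10->2, 11->3, 12->4, 17->5, 18->6, 19->7, 20->8, 26->9.5, 26->9.5, 28->11, 33->12
Step 2: Rank sum for X: R1 = 1 + 2 + 3 + 5 + 6 + 7 + 9.5 + 11 = 44.5.
Step 3: U_X = R1 - n1(n1+1)/2 = 44.5 - 8*9/2 = 44.5 - 36 = 8.5.
       U_Y = n1*n2 - U_X = 32 - 8.5 = 23.5.
Step 4: Ties are present, so use the tie-corrected normal approximation (with continuity correction) for the p-value.
Step 5: p-value = 0.233663; compare to alpha = 0.1. fail to reject H0.

U_X = 8.5, p = 0.233663, fail to reject H0 at alpha = 0.1.


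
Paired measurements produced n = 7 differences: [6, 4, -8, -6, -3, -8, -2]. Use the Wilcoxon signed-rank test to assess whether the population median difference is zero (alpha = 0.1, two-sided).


Step 1: Drop any zero differences (none here) and take |d_i|.
|d| = [6, 4, 8, 6, 3, 8, 2]
Step 2: Midrank |d_i| (ties get averaged ranks).
ranks: |6|->4.5, |4|->3, |8|->6.5, |6|->4.5, |3|->2, |8|->6.5, |2|->1
Step 3: Attach original signs; sum ranks with positive sign and with negative sign.
W+ = 4.5 + 3 = 7.5
W- = 6.5 + 4.5 + 2 + 6.5 + 1 = 20.5
(Check: W+ + W- = 28 should equal n(n+1)/2 = 28.)
Step 4: Test statistic W = min(W+, W-) = 7.5.
Step 5: Ties in |d|, so use the tie-corrected normal approximation.
        E[W] = n(n+1)/4 = 7*8/4 = 14.
        Tie groups: |d|=6 (t=2), |d|=8 (t=2); sum(t^3 - t) = 12.
        Var[W] = n(n+1)(2n+1)/24 - sum(t^3-t)/48 = 840/24 - 12/48 = 34.75.
        z = (W - E[W]) / sqrt(Var[W]) = (7.5 - 14) / 5.8949 = -1.1026.
        Two-sided p = 2*Phi(z) = 0.270181.
Step 6: alpha = 0.1. fail to reject H0.

W+ = 7.5, W- = 20.5, W = min = 7.5, p = 0.270181, fail to reject H0.


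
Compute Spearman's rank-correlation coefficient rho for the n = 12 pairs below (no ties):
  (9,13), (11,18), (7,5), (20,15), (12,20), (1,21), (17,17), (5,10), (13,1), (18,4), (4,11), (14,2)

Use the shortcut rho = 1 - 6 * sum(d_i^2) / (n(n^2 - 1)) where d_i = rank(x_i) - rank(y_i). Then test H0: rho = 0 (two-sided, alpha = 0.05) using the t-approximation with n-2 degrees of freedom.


Step 1: Rank x and y separately (midranks; no ties here).
rank(x): 9->5, 11->6, 7->4, 20->12, 12->7, 1->1, 17->10, 5->3, 13->8, 18->11, 4->2, 14->9
rank(y): 13->7, 18->10, 5->4, 15->8, 20->11, 21->12, 17->9, 10->5, 1->1, 4->3, 11->6, 2->2
Step 2: d_i = R_x(i) - R_y(i); compute d_i^2.
  (5-7)^2=4, (6-10)^2=16, (4-4)^2=0, (12-8)^2=16, (7-11)^2=16, (1-12)^2=121, (10-9)^2=1, (3-5)^2=4, (8-1)^2=49, (11-3)^2=64, (2-6)^2=16, (9-2)^2=49
sum(d^2) = 356.
Step 3: rho = 1 - 6*356 / (12*(12^2 - 1)) = 1 - 2136/1716 = -0.244755.
Step 4: Under H0, t = rho * sqrt((n-2)/(1-rho^2)) = -0.7983 ~ t(10).
Step 5: Two-sided p-value from the t-distribution with 10 df = 0.443262.
Step 6: alpha = 0.05. fail to reject H0.

rho = -0.2448, p = 0.443262, fail to reject H0 at alpha = 0.05.


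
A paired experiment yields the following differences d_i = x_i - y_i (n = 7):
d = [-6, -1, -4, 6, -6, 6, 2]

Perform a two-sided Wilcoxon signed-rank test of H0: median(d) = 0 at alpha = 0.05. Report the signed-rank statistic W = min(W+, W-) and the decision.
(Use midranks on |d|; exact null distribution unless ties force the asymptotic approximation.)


Step 1: Drop any zero differences (none here) and take |d_i|.
|d| = [6, 1, 4, 6, 6, 6, 2]
Step 2: Midrank |d_i| (ties get averaged ranks).
ranks: |6|->5.5, |1|->1, |4|->3, |6|->5.5, |6|->5.5, |6|->5.5, |2|->2
Step 3: Attach original signs; sum ranks with positive sign and with negative sign.
W+ = 5.5 + 5.5 + 2 = 13
W- = 5.5 + 1 + 3 + 5.5 = 15
(Check: W+ + W- = 28 should equal n(n+1)/2 = 28.)
Step 4: Test statistic W = min(W+, W-) = 13.
Step 5: Ties in |d|, so use the tie-corrected normal approximation.
        E[W] = n(n+1)/4 = 7*8/4 = 14.
        Tie groups: |d|=6 (t=4); sum(t^3 - t) = 60.
        Var[W] = n(n+1)(2n+1)/24 - sum(t^3-t)/48 = 840/24 - 60/48 = 33.75.
        z = (W - E[W]) / sqrt(Var[W]) = (13 - 14) / 5.8095 = -0.1721.
        Two-sided p = 2*Phi(z) = 0.863333.
Step 6: alpha = 0.05. fail to reject H0.

W+ = 13, W- = 15, W = min = 13, p = 0.863333, fail to reject H0.


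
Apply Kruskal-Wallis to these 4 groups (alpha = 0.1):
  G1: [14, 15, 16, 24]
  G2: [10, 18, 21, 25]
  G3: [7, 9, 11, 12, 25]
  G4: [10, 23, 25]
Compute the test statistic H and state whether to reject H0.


Step 1: Combine all N = 16 observations and assign midranks.
sorted (value, group, rank): (7,G3,1), (9,G3,2), (10,G2,3.5), (10,G4,3.5), (11,G3,5), (12,G3,6), (14,G1,7), (15,G1,8), (16,G1,9), (18,G2,10), (21,G2,11), (23,G4,12), (24,G1,13), (25,G2,15), (25,G3,15), (25,G4,15)
Step 2: Sum ranks within each group.
R_1 = 37 (n_1 = 4)
R_2 = 39.5 (n_2 = 4)
R_3 = 29 (n_3 = 5)
R_4 = 30.5 (n_4 = 3)
Step 3: H = 12/(N(N+1)) * sum(R_i^2/n_i) - 3(N+1)
     = 12/(16*17) * (37^2/4 + 39.5^2/4 + 29^2/5 + 30.5^2/3) - 3*17
     = 0.044118 * 1210.6 - 51
     = 2.408640.
Step 4: Ties present; correction factor C = 1 - 30/(16^3 - 16) = 0.992647. Corrected H = 2.408640 / 0.992647 = 2.426481.
Step 5: Under H0, H ~ chi^2(3); p-value = 0.488724.
Step 6: alpha = 0.1. fail to reject H0.

H = 2.4265, df = 3, p = 0.488724, fail to reject H0.


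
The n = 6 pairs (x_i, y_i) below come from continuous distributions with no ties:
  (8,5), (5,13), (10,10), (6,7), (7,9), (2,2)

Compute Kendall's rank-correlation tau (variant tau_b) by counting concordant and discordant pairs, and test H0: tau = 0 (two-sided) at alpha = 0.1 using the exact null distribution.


Step 1: Enumerate the 15 unordered pairs (i,j) with i<j and classify each by sign(x_j-x_i) * sign(y_j-y_i).
  (1,2):dx=-3,dy=+8->D; (1,3):dx=+2,dy=+5->C; (1,4):dx=-2,dy=+2->D; (1,5):dx=-1,dy=+4->D
  (1,6):dx=-6,dy=-3->C; (2,3):dx=+5,dy=-3->D; (2,4):dx=+1,dy=-6->D; (2,5):dx=+2,dy=-4->D
  (2,6):dx=-3,dy=-11->C; (3,4):dx=-4,dy=-3->C; (3,5):dx=-3,dy=-1->C; (3,6):dx=-8,dy=-8->C
  (4,5):dx=+1,dy=+2->C; (4,6):dx=-4,dy=-5->C; (5,6):dx=-5,dy=-7->C
Step 2: C = 9, D = 6, total pairs = 15.
Step 3: tau = (C - D)/(n(n-1)/2) = (9 - 6)/15 = 0.200000.
Step 4: Exact two-sided p-value (enumerate n! = 720 permutations of y under H0): p = 0.719444.
Step 5: alpha = 0.1. fail to reject H0.

tau_b = 0.2000 (C=9, D=6), p = 0.719444, fail to reject H0.


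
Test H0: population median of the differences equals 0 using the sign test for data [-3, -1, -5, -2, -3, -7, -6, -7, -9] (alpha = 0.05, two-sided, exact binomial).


Step 1: Discard zero differences. Original n = 9; n_eff = number of nonzero differences = 9.
Nonzero differences (with sign): -3, -1, -5, -2, -3, -7, -6, -7, -9
Step 2: Count signs: positive = 0, negative = 9.
Step 3: Under H0: P(positive) = 0.5, so the number of positives S ~ Bin(9, 0.5).
Step 4: Two-sided exact p-value = sum of Bin(9,0.5) probabilities at or below the observed probability = 0.003906.
Step 5: alpha = 0.05. reject H0.

n_eff = 9, pos = 0, neg = 9, p = 0.003906, reject H0.


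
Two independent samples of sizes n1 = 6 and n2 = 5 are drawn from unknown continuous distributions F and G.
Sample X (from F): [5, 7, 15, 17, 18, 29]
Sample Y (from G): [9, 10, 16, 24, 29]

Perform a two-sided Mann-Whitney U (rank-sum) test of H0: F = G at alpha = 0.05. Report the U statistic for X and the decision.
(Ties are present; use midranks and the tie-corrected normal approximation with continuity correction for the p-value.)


Step 1: Combine and sort all 11 observations; assign midranks.
sorted (value, group): (5,X), (7,X), (9,Y), (10,Y), (15,X), (16,Y), (17,X), (18,X), (24,Y), (29,X), (29,Y)
ranks: 5->1, 7->2, 9->3, 10->4, 15->5, 16->6, 17->7, 18->8, 24->9, 29->10.5, 29->10.5
Step 2: Rank sum for X: R1 = 1 + 2 + 5 + 7 + 8 + 10.5 = 33.5.
Step 3: U_X = R1 - n1(n1+1)/2 = 33.5 - 6*7/2 = 33.5 - 21 = 12.5.
       U_Y = n1*n2 - U_X = 30 - 12.5 = 17.5.
Step 4: Ties are present, so use the tie-corrected normal approximation (with continuity correction) for the p-value.
Step 5: p-value = 0.714379; compare to alpha = 0.05. fail to reject H0.

U_X = 12.5, p = 0.714379, fail to reject H0 at alpha = 0.05.


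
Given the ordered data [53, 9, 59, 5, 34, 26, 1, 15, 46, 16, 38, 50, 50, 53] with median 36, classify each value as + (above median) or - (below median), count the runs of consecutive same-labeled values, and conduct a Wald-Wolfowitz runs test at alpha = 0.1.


Step 1: Compute median = 36; label A = above, B = below.
Labels in order: ABABBBBBABAAAA  (n_A = 7, n_B = 7)
Step 2: Count runs R = 7.
Step 3: Under H0 (random ordering), E[R] = 2*n_A*n_B/(n_A+n_B) + 1 = 2*7*7/14 + 1 = 8.0000.
        Var[R] = 2*n_A*n_B*(2*n_A*n_B - n_A - n_B) / ((n_A+n_B)^2 * (n_A+n_B-1)) = 8232/2548 = 3.2308.
        SD[R] = 1.7974.
Step 4: Continuity-corrected z = (R + 0.5 - E[R]) / SD[R] = (7 + 0.5 - 8.0000) / 1.7974 = -0.2782.
Step 5: Two-sided p-value via normal approximation = 2*(1 - Phi(|z|)) = 0.780879.
Step 6: alpha = 0.1. fail to reject H0.

R = 7, z = -0.2782, p = 0.780879, fail to reject H0.


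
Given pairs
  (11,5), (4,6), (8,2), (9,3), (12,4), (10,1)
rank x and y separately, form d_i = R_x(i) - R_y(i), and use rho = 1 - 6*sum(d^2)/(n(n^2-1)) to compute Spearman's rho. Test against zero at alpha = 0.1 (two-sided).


Step 1: Rank x and y separately (midranks; no ties here).
rank(x): 11->5, 4->1, 8->2, 9->3, 12->6, 10->4
rank(y): 5->5, 6->6, 2->2, 3->3, 4->4, 1->1
Step 2: d_i = R_x(i) - R_y(i); compute d_i^2.
  (5-5)^2=0, (1-6)^2=25, (2-2)^2=0, (3-3)^2=0, (6-4)^2=4, (4-1)^2=9
sum(d^2) = 38.
Step 3: rho = 1 - 6*38 / (6*(6^2 - 1)) = 1 - 228/210 = -0.085714.
Step 4: Under H0, t = rho * sqrt((n-2)/(1-rho^2)) = -0.1721 ~ t(4).
Step 5: Two-sided p-value from the t-distribution with 4 df = 0.871743.
Step 6: alpha = 0.1. fail to reject H0.

rho = -0.0857, p = 0.871743, fail to reject H0 at alpha = 0.1.


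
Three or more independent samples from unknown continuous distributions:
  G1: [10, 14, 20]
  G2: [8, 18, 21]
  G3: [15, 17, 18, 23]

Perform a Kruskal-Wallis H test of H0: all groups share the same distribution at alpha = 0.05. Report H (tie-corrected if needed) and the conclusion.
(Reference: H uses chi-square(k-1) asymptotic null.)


Step 1: Combine all N = 10 observations and assign midranks.
sorted (value, group, rank): (8,G2,1), (10,G1,2), (14,G1,3), (15,G3,4), (17,G3,5), (18,G2,6.5), (18,G3,6.5), (20,G1,8), (21,G2,9), (23,G3,10)
Step 2: Sum ranks within each group.
R_1 = 13 (n_1 = 3)
R_2 = 16.5 (n_2 = 3)
R_3 = 25.5 (n_3 = 4)
Step 3: H = 12/(N(N+1)) * sum(R_i^2/n_i) - 3(N+1)
     = 12/(10*11) * (13^2/3 + 16.5^2/3 + 25.5^2/4) - 3*11
     = 0.109091 * 309.646 - 33
     = 0.779545.
Step 4: Ties present; correction factor C = 1 - 6/(10^3 - 10) = 0.993939. Corrected H = 0.779545 / 0.993939 = 0.784299.
Step 5: Under H0, H ~ chi^2(2); p-value = 0.675603.
Step 6: alpha = 0.05. fail to reject H0.

H = 0.7843, df = 2, p = 0.675603, fail to reject H0.


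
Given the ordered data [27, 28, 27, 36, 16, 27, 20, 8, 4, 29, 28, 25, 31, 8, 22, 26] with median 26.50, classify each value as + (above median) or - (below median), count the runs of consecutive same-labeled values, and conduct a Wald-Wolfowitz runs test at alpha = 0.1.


Step 1: Compute median = 26.50; label A = above, B = below.
Labels in order: AAAABABBBAABABBB  (n_A = 8, n_B = 8)
Step 2: Count runs R = 8.
Step 3: Under H0 (random ordering), E[R] = 2*n_A*n_B/(n_A+n_B) + 1 = 2*8*8/16 + 1 = 9.0000.
        Var[R] = 2*n_A*n_B*(2*n_A*n_B - n_A - n_B) / ((n_A+n_B)^2 * (n_A+n_B-1)) = 14336/3840 = 3.7333.
        SD[R] = 1.9322.
Step 4: Continuity-corrected z = (R + 0.5 - E[R]) / SD[R] = (8 + 0.5 - 9.0000) / 1.9322 = -0.2588.
Step 5: Two-sided p-value via normal approximation = 2*(1 - Phi(|z|)) = 0.795809.
Step 6: alpha = 0.1. fail to reject H0.

R = 8, z = -0.2588, p = 0.795809, fail to reject H0.


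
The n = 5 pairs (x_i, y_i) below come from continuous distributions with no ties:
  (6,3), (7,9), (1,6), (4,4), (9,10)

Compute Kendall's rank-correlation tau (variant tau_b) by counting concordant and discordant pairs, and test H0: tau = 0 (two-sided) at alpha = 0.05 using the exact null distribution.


Step 1: Enumerate the 10 unordered pairs (i,j) with i<j and classify each by sign(x_j-x_i) * sign(y_j-y_i).
  (1,2):dx=+1,dy=+6->C; (1,3):dx=-5,dy=+3->D; (1,4):dx=-2,dy=+1->D; (1,5):dx=+3,dy=+7->C
  (2,3):dx=-6,dy=-3->C; (2,4):dx=-3,dy=-5->C; (2,5):dx=+2,dy=+1->C; (3,4):dx=+3,dy=-2->D
  (3,5):dx=+8,dy=+4->C; (4,5):dx=+5,dy=+6->C
Step 2: C = 7, D = 3, total pairs = 10.
Step 3: tau = (C - D)/(n(n-1)/2) = (7 - 3)/10 = 0.400000.
Step 4: Exact two-sided p-value (enumerate n! = 120 permutations of y under H0): p = 0.483333.
Step 5: alpha = 0.05. fail to reject H0.

tau_b = 0.4000 (C=7, D=3), p = 0.483333, fail to reject H0.


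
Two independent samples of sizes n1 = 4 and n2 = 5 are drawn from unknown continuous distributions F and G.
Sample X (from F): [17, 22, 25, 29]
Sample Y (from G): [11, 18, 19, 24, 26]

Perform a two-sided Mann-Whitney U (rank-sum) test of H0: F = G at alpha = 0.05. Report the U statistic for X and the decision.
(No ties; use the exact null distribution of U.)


Step 1: Combine and sort all 9 observations; assign midranks.
sorted (value, group): (11,Y), (17,X), (18,Y), (19,Y), (22,X), (24,Y), (25,X), (26,Y), (29,X)
ranks: 11->1, 17->2, 18->3, 19->4, 22->5, 24->6, 25->7, 26->8, 29->9
Step 2: Rank sum for X: R1 = 2 + 5 + 7 + 9 = 23.
Step 3: U_X = R1 - n1(n1+1)/2 = 23 - 4*5/2 = 23 - 10 = 13.
       U_Y = n1*n2 - U_X = 20 - 13 = 7.
Step 4: No ties, so the exact null distribution of U (based on enumerating the C(9,4) = 126 equally likely rank assignments) gives the two-sided p-value.
Step 5: p-value = 0.555556; compare to alpha = 0.05. fail to reject H0.

U_X = 13, p = 0.555556, fail to reject H0 at alpha = 0.05.


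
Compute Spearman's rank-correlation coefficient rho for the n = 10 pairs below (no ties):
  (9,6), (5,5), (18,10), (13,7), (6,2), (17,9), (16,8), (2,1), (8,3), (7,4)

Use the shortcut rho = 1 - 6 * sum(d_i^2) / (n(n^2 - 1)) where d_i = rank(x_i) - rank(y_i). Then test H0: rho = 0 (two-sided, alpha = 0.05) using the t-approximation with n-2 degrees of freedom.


Step 1: Rank x and y separately (midranks; no ties here).
rank(x): 9->6, 5->2, 18->10, 13->7, 6->3, 17->9, 16->8, 2->1, 8->5, 7->4
rank(y): 6->6, 5->5, 10->10, 7->7, 2->2, 9->9, 8->8, 1->1, 3->3, 4->4
Step 2: d_i = R_x(i) - R_y(i); compute d_i^2.
  (6-6)^2=0, (2-5)^2=9, (10-10)^2=0, (7-7)^2=0, (3-2)^2=1, (9-9)^2=0, (8-8)^2=0, (1-1)^2=0, (5-3)^2=4, (4-4)^2=0
sum(d^2) = 14.
Step 3: rho = 1 - 6*14 / (10*(10^2 - 1)) = 1 - 84/990 = 0.915152.
Step 4: Under H0, t = rho * sqrt((n-2)/(1-rho^2)) = 6.4212 ~ t(8).
Step 5: Two-sided p-value from the t-distribution with 8 df = 0.000204.
Step 6: alpha = 0.05. reject H0.

rho = 0.9152, p = 0.000204, reject H0 at alpha = 0.05.


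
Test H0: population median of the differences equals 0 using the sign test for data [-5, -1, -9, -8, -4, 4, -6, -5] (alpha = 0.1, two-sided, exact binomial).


Step 1: Discard zero differences. Original n = 8; n_eff = number of nonzero differences = 8.
Nonzero differences (with sign): -5, -1, -9, -8, -4, +4, -6, -5
Step 2: Count signs: positive = 1, negative = 7.
Step 3: Under H0: P(positive) = 0.5, so the number of positives S ~ Bin(8, 0.5).
Step 4: Two-sided exact p-value = sum of Bin(8,0.5) probabilities at or below the observed probability = 0.070312.
Step 5: alpha = 0.1. reject H0.

n_eff = 8, pos = 1, neg = 7, p = 0.070312, reject H0.


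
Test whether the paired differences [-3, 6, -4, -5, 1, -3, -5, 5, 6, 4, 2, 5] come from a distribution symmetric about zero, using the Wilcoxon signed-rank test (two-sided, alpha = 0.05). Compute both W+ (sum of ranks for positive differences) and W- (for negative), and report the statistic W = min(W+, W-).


Step 1: Drop any zero differences (none here) and take |d_i|.
|d| = [3, 6, 4, 5, 1, 3, 5, 5, 6, 4, 2, 5]
Step 2: Midrank |d_i| (ties get averaged ranks).
ranks: |3|->3.5, |6|->11.5, |4|->5.5, |5|->8.5, |1|->1, |3|->3.5, |5|->8.5, |5|->8.5, |6|->11.5, |4|->5.5, |2|->2, |5|->8.5
Step 3: Attach original signs; sum ranks with positive sign and with negative sign.
W+ = 11.5 + 1 + 8.5 + 11.5 + 5.5 + 2 + 8.5 = 48.5
W- = 3.5 + 5.5 + 8.5 + 3.5 + 8.5 = 29.5
(Check: W+ + W- = 78 should equal n(n+1)/2 = 78.)
Step 4: Test statistic W = min(W+, W-) = 29.5.
Step 5: Ties in |d|, so use the tie-corrected normal approximation.
        E[W] = n(n+1)/4 = 12*13/4 = 39.
        Tie groups: |d|=3 (t=2), |d|=4 (t=2), |d|=5 (t=4), |d|=6 (t=2); sum(t^3 - t) = 78.
        Var[W] = n(n+1)(2n+1)/24 - sum(t^3-t)/48 = 3900/24 - 78/48 = 160.875.
        z = (W - E[W]) / sqrt(Var[W]) = (29.5 - 39) / 12.6837 = -0.7490.
        Two-sided p = 2*Phi(z) = 0.453860.
Step 6: alpha = 0.05. fail to reject H0.

W+ = 48.5, W- = 29.5, W = min = 29.5, p = 0.453860, fail to reject H0.


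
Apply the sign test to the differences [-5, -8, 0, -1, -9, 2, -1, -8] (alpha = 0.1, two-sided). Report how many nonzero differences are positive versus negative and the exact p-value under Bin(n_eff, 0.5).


Step 1: Discard zero differences. Original n = 8; n_eff = number of nonzero differences = 7.
Nonzero differences (with sign): -5, -8, -1, -9, +2, -1, -8
Step 2: Count signs: positive = 1, negative = 6.
Step 3: Under H0: P(positive) = 0.5, so the number of positives S ~ Bin(7, 0.5).
Step 4: Two-sided exact p-value = sum of Bin(7,0.5) probabilities at or below the observed probability = 0.125000.
Step 5: alpha = 0.1. fail to reject H0.

n_eff = 7, pos = 1, neg = 6, p = 0.125000, fail to reject H0.


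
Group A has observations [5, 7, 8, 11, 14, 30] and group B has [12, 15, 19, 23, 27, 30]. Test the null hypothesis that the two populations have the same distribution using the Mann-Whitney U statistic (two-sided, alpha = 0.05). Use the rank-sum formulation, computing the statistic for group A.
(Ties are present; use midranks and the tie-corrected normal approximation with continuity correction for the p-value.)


Step 1: Combine and sort all 12 observations; assign midranks.
sorted (value, group): (5,X), (7,X), (8,X), (11,X), (12,Y), (14,X), (15,Y), (19,Y), (23,Y), (27,Y), (30,X), (30,Y)
ranks: 5->1, 7->2, 8->3, 11->4, 12->5, 14->6, 15->7, 19->8, 23->9, 27->10, 30->11.5, 30->11.5
Step 2: Rank sum for X: R1 = 1 + 2 + 3 + 4 + 6 + 11.5 = 27.5.
Step 3: U_X = R1 - n1(n1+1)/2 = 27.5 - 6*7/2 = 27.5 - 21 = 6.5.
       U_Y = n1*n2 - U_X = 36 - 6.5 = 29.5.
Step 4: Ties are present, so use the tie-corrected normal approximation (with continuity correction) for the p-value.
Step 5: p-value = 0.077648; compare to alpha = 0.05. fail to reject H0.

U_X = 6.5, p = 0.077648, fail to reject H0 at alpha = 0.05.


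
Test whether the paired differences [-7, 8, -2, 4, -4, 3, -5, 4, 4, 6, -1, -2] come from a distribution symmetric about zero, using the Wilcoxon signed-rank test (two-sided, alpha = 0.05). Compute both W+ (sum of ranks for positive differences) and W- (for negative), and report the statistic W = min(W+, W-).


Step 1: Drop any zero differences (none here) and take |d_i|.
|d| = [7, 8, 2, 4, 4, 3, 5, 4, 4, 6, 1, 2]
Step 2: Midrank |d_i| (ties get averaged ranks).
ranks: |7|->11, |8|->12, |2|->2.5, |4|->6.5, |4|->6.5, |3|->4, |5|->9, |4|->6.5, |4|->6.5, |6|->10, |1|->1, |2|->2.5
Step 3: Attach original signs; sum ranks with positive sign and with negative sign.
W+ = 12 + 6.5 + 4 + 6.5 + 6.5 + 10 = 45.5
W- = 11 + 2.5 + 6.5 + 9 + 1 + 2.5 = 32.5
(Check: W+ + W- = 78 should equal n(n+1)/2 = 78.)
Step 4: Test statistic W = min(W+, W-) = 32.5.
Step 5: Ties in |d|, so use the tie-corrected normal approximation.
        E[W] = n(n+1)/4 = 12*13/4 = 39.
        Tie groups: |d|=2 (t=2), |d|=4 (t=4); sum(t^3 - t) = 66.
        Var[W] = n(n+1)(2n+1)/24 - sum(t^3-t)/48 = 3900/24 - 66/48 = 161.125.
        z = (W - E[W]) / sqrt(Var[W]) = (32.5 - 39) / 12.6935 = -0.5121.
        Two-sided p = 2*Phi(z) = 0.608600.
Step 6: alpha = 0.05. fail to reject H0.

W+ = 45.5, W- = 32.5, W = min = 32.5, p = 0.608600, fail to reject H0.


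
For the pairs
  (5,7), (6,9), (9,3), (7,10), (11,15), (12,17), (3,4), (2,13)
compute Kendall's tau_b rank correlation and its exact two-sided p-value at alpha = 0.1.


Step 1: Enumerate the 28 unordered pairs (i,j) with i<j and classify each by sign(x_j-x_i) * sign(y_j-y_i).
  (1,2):dx=+1,dy=+2->C; (1,3):dx=+4,dy=-4->D; (1,4):dx=+2,dy=+3->C; (1,5):dx=+6,dy=+8->C
  (1,6):dx=+7,dy=+10->C; (1,7):dx=-2,dy=-3->C; (1,8):dx=-3,dy=+6->D; (2,3):dx=+3,dy=-6->D
  (2,4):dx=+1,dy=+1->C; (2,5):dx=+5,dy=+6->C; (2,6):dx=+6,dy=+8->C; (2,7):dx=-3,dy=-5->C
  (2,8):dx=-4,dy=+4->D; (3,4):dx=-2,dy=+7->D; (3,5):dx=+2,dy=+12->C; (3,6):dx=+3,dy=+14->C
  (3,7):dx=-6,dy=+1->D; (3,8):dx=-7,dy=+10->D; (4,5):dx=+4,dy=+5->C; (4,6):dx=+5,dy=+7->C
  (4,7):dx=-4,dy=-6->C; (4,8):dx=-5,dy=+3->D; (5,6):dx=+1,dy=+2->C; (5,7):dx=-8,dy=-11->C
  (5,8):dx=-9,dy=-2->C; (6,7):dx=-9,dy=-13->C; (6,8):dx=-10,dy=-4->C; (7,8):dx=-1,dy=+9->D
Step 2: C = 19, D = 9, total pairs = 28.
Step 3: tau = (C - D)/(n(n-1)/2) = (19 - 9)/28 = 0.357143.
Step 4: Exact two-sided p-value (enumerate n! = 40320 permutations of y under H0): p = 0.275099.
Step 5: alpha = 0.1. fail to reject H0.

tau_b = 0.3571 (C=19, D=9), p = 0.275099, fail to reject H0.


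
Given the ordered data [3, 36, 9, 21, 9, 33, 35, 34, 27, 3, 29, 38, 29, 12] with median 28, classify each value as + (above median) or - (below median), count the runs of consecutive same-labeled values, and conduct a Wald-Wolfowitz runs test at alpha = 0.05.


Step 1: Compute median = 28; label A = above, B = below.
Labels in order: BABBBAAABBAAAB  (n_A = 7, n_B = 7)
Step 2: Count runs R = 7.
Step 3: Under H0 (random ordering), E[R] = 2*n_A*n_B/(n_A+n_B) + 1 = 2*7*7/14 + 1 = 8.0000.
        Var[R] = 2*n_A*n_B*(2*n_A*n_B - n_A - n_B) / ((n_A+n_B)^2 * (n_A+n_B-1)) = 8232/2548 = 3.2308.
        SD[R] = 1.7974.
Step 4: Continuity-corrected z = (R + 0.5 - E[R]) / SD[R] = (7 + 0.5 - 8.0000) / 1.7974 = -0.2782.
Step 5: Two-sided p-value via normal approximation = 2*(1 - Phi(|z|)) = 0.780879.
Step 6: alpha = 0.05. fail to reject H0.

R = 7, z = -0.2782, p = 0.780879, fail to reject H0.


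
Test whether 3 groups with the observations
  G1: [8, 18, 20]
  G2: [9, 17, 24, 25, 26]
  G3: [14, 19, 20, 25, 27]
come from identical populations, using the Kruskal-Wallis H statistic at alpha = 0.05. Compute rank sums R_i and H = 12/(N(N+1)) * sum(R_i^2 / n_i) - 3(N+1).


Step 1: Combine all N = 13 observations and assign midranks.
sorted (value, group, rank): (8,G1,1), (9,G2,2), (14,G3,3), (17,G2,4), (18,G1,5), (19,G3,6), (20,G1,7.5), (20,G3,7.5), (24,G2,9), (25,G2,10.5), (25,G3,10.5), (26,G2,12), (27,G3,13)
Step 2: Sum ranks within each group.
R_1 = 13.5 (n_1 = 3)
R_2 = 37.5 (n_2 = 5)
R_3 = 40 (n_3 = 5)
Step 3: H = 12/(N(N+1)) * sum(R_i^2/n_i) - 3(N+1)
     = 12/(13*14) * (13.5^2/3 + 37.5^2/5 + 40^2/5) - 3*14
     = 0.065934 * 662 - 42
     = 1.648352.
Step 4: Ties present; correction factor C = 1 - 12/(13^3 - 13) = 0.994505. Corrected H = 1.648352 / 0.994505 = 1.657459.
Step 5: Under H0, H ~ chi^2(2); p-value = 0.436604.
Step 6: alpha = 0.05. fail to reject H0.

H = 1.6575, df = 2, p = 0.436604, fail to reject H0.


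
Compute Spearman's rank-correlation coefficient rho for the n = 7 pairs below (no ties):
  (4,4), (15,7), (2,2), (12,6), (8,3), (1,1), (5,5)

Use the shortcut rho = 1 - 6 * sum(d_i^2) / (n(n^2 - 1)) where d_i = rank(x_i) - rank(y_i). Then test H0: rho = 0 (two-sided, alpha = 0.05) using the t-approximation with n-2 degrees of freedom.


Step 1: Rank x and y separately (midranks; no ties here).
rank(x): 4->3, 15->7, 2->2, 12->6, 8->5, 1->1, 5->4
rank(y): 4->4, 7->7, 2->2, 6->6, 3->3, 1->1, 5->5
Step 2: d_i = R_x(i) - R_y(i); compute d_i^2.
  (3-4)^2=1, (7-7)^2=0, (2-2)^2=0, (6-6)^2=0, (5-3)^2=4, (1-1)^2=0, (4-5)^2=1
sum(d^2) = 6.
Step 3: rho = 1 - 6*6 / (7*(7^2 - 1)) = 1 - 36/336 = 0.892857.
Step 4: Under H0, t = rho * sqrt((n-2)/(1-rho^2)) = 4.4333 ~ t(5).
Step 5: Two-sided p-value from the t-distribution with 5 df = 0.006807.
Step 6: alpha = 0.05. reject H0.

rho = 0.8929, p = 0.006807, reject H0 at alpha = 0.05.


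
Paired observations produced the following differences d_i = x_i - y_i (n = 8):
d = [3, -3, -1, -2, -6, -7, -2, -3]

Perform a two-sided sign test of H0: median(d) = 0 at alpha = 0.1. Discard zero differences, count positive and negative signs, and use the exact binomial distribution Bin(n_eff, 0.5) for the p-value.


Step 1: Discard zero differences. Original n = 8; n_eff = number of nonzero differences = 8.
Nonzero differences (with sign): +3, -3, -1, -2, -6, -7, -2, -3
Step 2: Count signs: positive = 1, negative = 7.
Step 3: Under H0: P(positive) = 0.5, so the number of positives S ~ Bin(8, 0.5).
Step 4: Two-sided exact p-value = sum of Bin(8,0.5) probabilities at or below the observed probability = 0.070312.
Step 5: alpha = 0.1. reject H0.

n_eff = 8, pos = 1, neg = 7, p = 0.070312, reject H0.


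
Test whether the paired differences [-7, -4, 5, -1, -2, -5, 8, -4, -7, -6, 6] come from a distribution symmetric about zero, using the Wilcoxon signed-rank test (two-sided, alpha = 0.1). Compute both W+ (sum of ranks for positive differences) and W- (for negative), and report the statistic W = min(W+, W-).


Step 1: Drop any zero differences (none here) and take |d_i|.
|d| = [7, 4, 5, 1, 2, 5, 8, 4, 7, 6, 6]
Step 2: Midrank |d_i| (ties get averaged ranks).
ranks: |7|->9.5, |4|->3.5, |5|->5.5, |1|->1, |2|->2, |5|->5.5, |8|->11, |4|->3.5, |7|->9.5, |6|->7.5, |6|->7.5
Step 3: Attach original signs; sum ranks with positive sign and with negative sign.
W+ = 5.5 + 11 + 7.5 = 24
W- = 9.5 + 3.5 + 1 + 2 + 5.5 + 3.5 + 9.5 + 7.5 = 42
(Check: W+ + W- = 66 should equal n(n+1)/2 = 66.)
Step 4: Test statistic W = min(W+, W-) = 24.
Step 5: Ties in |d|, so use the tie-corrected normal approximation.
        E[W] = n(n+1)/4 = 11*12/4 = 33.
        Tie groups: |d|=4 (t=2), |d|=5 (t=2), |d|=6 (t=2), |d|=7 (t=2); sum(t^3 - t) = 24.
        Var[W] = n(n+1)(2n+1)/24 - sum(t^3-t)/48 = 3036/24 - 24/48 = 126.
        z = (W - E[W]) / sqrt(Var[W]) = (24 - 33) / 11.2250 = -0.8018.
        Two-sided p = 2*Phi(z) = 0.422678.
Step 6: alpha = 0.1. fail to reject H0.

W+ = 24, W- = 42, W = min = 24, p = 0.422678, fail to reject H0.


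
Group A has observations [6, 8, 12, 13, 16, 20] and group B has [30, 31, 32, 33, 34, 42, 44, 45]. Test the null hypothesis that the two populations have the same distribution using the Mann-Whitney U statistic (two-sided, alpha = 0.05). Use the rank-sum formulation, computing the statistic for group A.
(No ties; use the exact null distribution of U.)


Step 1: Combine and sort all 14 observations; assign midranks.
sorted (value, group): (6,X), (8,X), (12,X), (13,X), (16,X), (20,X), (30,Y), (31,Y), (32,Y), (33,Y), (34,Y), (42,Y), (44,Y), (45,Y)
ranks: 6->1, 8->2, 12->3, 13->4, 16->5, 20->6, 30->7, 31->8, 32->9, 33->10, 34->11, 42->12, 44->13, 45->14
Step 2: Rank sum for X: R1 = 1 + 2 + 3 + 4 + 5 + 6 = 21.
Step 3: U_X = R1 - n1(n1+1)/2 = 21 - 6*7/2 = 21 - 21 = 0.
       U_Y = n1*n2 - U_X = 48 - 0 = 48.
Step 4: No ties, so the exact null distribution of U (based on enumerating the C(14,6) = 3003 equally likely rank assignments) gives the two-sided p-value.
Step 5: p-value = 0.000666; compare to alpha = 0.05. reject H0.

U_X = 0, p = 0.000666, reject H0 at alpha = 0.05.


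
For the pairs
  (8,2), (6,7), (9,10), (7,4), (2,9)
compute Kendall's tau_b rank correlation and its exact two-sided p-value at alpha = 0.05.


Step 1: Enumerate the 10 unordered pairs (i,j) with i<j and classify each by sign(x_j-x_i) * sign(y_j-y_i).
  (1,2):dx=-2,dy=+5->D; (1,3):dx=+1,dy=+8->C; (1,4):dx=-1,dy=+2->D; (1,5):dx=-6,dy=+7->D
  (2,3):dx=+3,dy=+3->C; (2,4):dx=+1,dy=-3->D; (2,5):dx=-4,dy=+2->D; (3,4):dx=-2,dy=-6->C
  (3,5):dx=-7,dy=-1->C; (4,5):dx=-5,dy=+5->D
Step 2: C = 4, D = 6, total pairs = 10.
Step 3: tau = (C - D)/(n(n-1)/2) = (4 - 6)/10 = -0.200000.
Step 4: Exact two-sided p-value (enumerate n! = 120 permutations of y under H0): p = 0.816667.
Step 5: alpha = 0.05. fail to reject H0.

tau_b = -0.2000 (C=4, D=6), p = 0.816667, fail to reject H0.


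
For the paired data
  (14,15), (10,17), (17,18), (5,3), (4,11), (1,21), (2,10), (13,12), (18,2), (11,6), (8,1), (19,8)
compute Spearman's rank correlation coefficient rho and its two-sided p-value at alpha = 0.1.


Step 1: Rank x and y separately (midranks; no ties here).
rank(x): 14->9, 10->6, 17->10, 5->4, 4->3, 1->1, 2->2, 13->8, 18->11, 11->7, 8->5, 19->12
rank(y): 15->9, 17->10, 18->11, 3->3, 11->7, 21->12, 10->6, 12->8, 2->2, 6->4, 1->1, 8->5
Step 2: d_i = R_x(i) - R_y(i); compute d_i^2.
  (9-9)^2=0, (6-10)^2=16, (10-11)^2=1, (4-3)^2=1, (3-7)^2=16, (1-12)^2=121, (2-6)^2=16, (8-8)^2=0, (11-2)^2=81, (7-4)^2=9, (5-1)^2=16, (12-5)^2=49
sum(d^2) = 326.
Step 3: rho = 1 - 6*326 / (12*(12^2 - 1)) = 1 - 1956/1716 = -0.139860.
Step 4: Under H0, t = rho * sqrt((n-2)/(1-rho^2)) = -0.4467 ~ t(10).
Step 5: Two-sided p-value from the t-distribution with 10 df = 0.664633.
Step 6: alpha = 0.1. fail to reject H0.

rho = -0.1399, p = 0.664633, fail to reject H0 at alpha = 0.1.


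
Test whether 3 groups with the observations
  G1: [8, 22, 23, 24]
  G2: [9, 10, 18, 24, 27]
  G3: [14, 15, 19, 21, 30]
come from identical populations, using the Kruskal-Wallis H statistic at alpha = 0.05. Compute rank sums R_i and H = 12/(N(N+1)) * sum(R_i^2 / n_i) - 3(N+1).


Step 1: Combine all N = 14 observations and assign midranks.
sorted (value, group, rank): (8,G1,1), (9,G2,2), (10,G2,3), (14,G3,4), (15,G3,5), (18,G2,6), (19,G3,7), (21,G3,8), (22,G1,9), (23,G1,10), (24,G1,11.5), (24,G2,11.5), (27,G2,13), (30,G3,14)
Step 2: Sum ranks within each group.
R_1 = 31.5 (n_1 = 4)
R_2 = 35.5 (n_2 = 5)
R_3 = 38 (n_3 = 5)
Step 3: H = 12/(N(N+1)) * sum(R_i^2/n_i) - 3(N+1)
     = 12/(14*15) * (31.5^2/4 + 35.5^2/5 + 38^2/5) - 3*15
     = 0.057143 * 788.913 - 45
     = 0.080714.
Step 4: Ties present; correction factor C = 1 - 6/(14^3 - 14) = 0.997802. Corrected H = 0.080714 / 0.997802 = 0.080892.
Step 5: Under H0, H ~ chi^2(2); p-value = 0.960361.
Step 6: alpha = 0.05. fail to reject H0.

H = 0.0809, df = 2, p = 0.960361, fail to reject H0.


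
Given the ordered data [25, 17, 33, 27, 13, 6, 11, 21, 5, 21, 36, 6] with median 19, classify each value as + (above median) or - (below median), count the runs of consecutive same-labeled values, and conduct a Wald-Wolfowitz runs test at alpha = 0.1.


Step 1: Compute median = 19; label A = above, B = below.
Labels in order: ABAABBBABAAB  (n_A = 6, n_B = 6)
Step 2: Count runs R = 8.
Step 3: Under H0 (random ordering), E[R] = 2*n_A*n_B/(n_A+n_B) + 1 = 2*6*6/12 + 1 = 7.0000.
        Var[R] = 2*n_A*n_B*(2*n_A*n_B - n_A - n_B) / ((n_A+n_B)^2 * (n_A+n_B-1)) = 4320/1584 = 2.7273.
        SD[R] = 1.6514.
Step 4: Continuity-corrected z = (R - 0.5 - E[R]) / SD[R] = (8 - 0.5 - 7.0000) / 1.6514 = 0.3028.
Step 5: Two-sided p-value via normal approximation = 2*(1 - Phi(|z|)) = 0.762069.
Step 6: alpha = 0.1. fail to reject H0.

R = 8, z = 0.3028, p = 0.762069, fail to reject H0.


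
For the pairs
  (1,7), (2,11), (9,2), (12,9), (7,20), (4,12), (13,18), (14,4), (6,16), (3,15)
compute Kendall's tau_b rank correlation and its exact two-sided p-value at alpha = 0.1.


Step 1: Enumerate the 45 unordered pairs (i,j) with i<j and classify each by sign(x_j-x_i) * sign(y_j-y_i).
  (1,2):dx=+1,dy=+4->C; (1,3):dx=+8,dy=-5->D; (1,4):dx=+11,dy=+2->C; (1,5):dx=+6,dy=+13->C
  (1,6):dx=+3,dy=+5->C; (1,7):dx=+12,dy=+11->C; (1,8):dx=+13,dy=-3->D; (1,9):dx=+5,dy=+9->C
  (1,10):dx=+2,dy=+8->C; (2,3):dx=+7,dy=-9->D; (2,4):dx=+10,dy=-2->D; (2,5):dx=+5,dy=+9->C
  (2,6):dx=+2,dy=+1->C; (2,7):dx=+11,dy=+7->C; (2,8):dx=+12,dy=-7->D; (2,9):dx=+4,dy=+5->C
  (2,10):dx=+1,dy=+4->C; (3,4):dx=+3,dy=+7->C; (3,5):dx=-2,dy=+18->D; (3,6):dx=-5,dy=+10->D
  (3,7):dx=+4,dy=+16->C; (3,8):dx=+5,dy=+2->C; (3,9):dx=-3,dy=+14->D; (3,10):dx=-6,dy=+13->D
  (4,5):dx=-5,dy=+11->D; (4,6):dx=-8,dy=+3->D; (4,7):dx=+1,dy=+9->C; (4,8):dx=+2,dy=-5->D
  (4,9):dx=-6,dy=+7->D; (4,10):dx=-9,dy=+6->D; (5,6):dx=-3,dy=-8->C; (5,7):dx=+6,dy=-2->D
  (5,8):dx=+7,dy=-16->D; (5,9):dx=-1,dy=-4->C; (5,10):dx=-4,dy=-5->C; (6,7):dx=+9,dy=+6->C
  (6,8):dx=+10,dy=-8->D; (6,9):dx=+2,dy=+4->C; (6,10):dx=-1,dy=+3->D; (7,8):dx=+1,dy=-14->D
  (7,9):dx=-7,dy=-2->C; (7,10):dx=-10,dy=-3->C; (8,9):dx=-8,dy=+12->D; (8,10):dx=-11,dy=+11->D
  (9,10):dx=-3,dy=-1->C
Step 2: C = 24, D = 21, total pairs = 45.
Step 3: tau = (C - D)/(n(n-1)/2) = (24 - 21)/45 = 0.066667.
Step 4: Exact two-sided p-value (enumerate n! = 3628800 permutations of y under H0): p = 0.861801.
Step 5: alpha = 0.1. fail to reject H0.

tau_b = 0.0667 (C=24, D=21), p = 0.861801, fail to reject H0.
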